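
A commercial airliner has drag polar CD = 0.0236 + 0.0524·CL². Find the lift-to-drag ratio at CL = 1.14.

CD = 0.0236 + 0.0524 × 1.14² = 0.0917
L/D = CL/CD = 1.14 / 0.0917 = 12.4

L/D = 12.4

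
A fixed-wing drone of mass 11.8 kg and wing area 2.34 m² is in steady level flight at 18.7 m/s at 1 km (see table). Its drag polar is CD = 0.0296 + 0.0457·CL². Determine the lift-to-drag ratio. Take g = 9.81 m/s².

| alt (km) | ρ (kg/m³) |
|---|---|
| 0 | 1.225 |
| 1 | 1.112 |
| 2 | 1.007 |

L/D = 7.81

At 1 km, from the table: ρ = 1.112 kg/m³.
Weight W = mg = 11.8 × 9.81 = 115.76 N; in level flight L = W.
Dynamic pressure q = 0.5 × 1.112 × 18.7² = 194.4 Pa.
CL = W/(q·S) = 115.76 / (194.4 × 2.34) = 0.2544.
CD = 0.0296 + 0.0457 × 0.2544² = 0.03256.
L/D = CL/CD = 0.2544 / 0.03256 = 7.81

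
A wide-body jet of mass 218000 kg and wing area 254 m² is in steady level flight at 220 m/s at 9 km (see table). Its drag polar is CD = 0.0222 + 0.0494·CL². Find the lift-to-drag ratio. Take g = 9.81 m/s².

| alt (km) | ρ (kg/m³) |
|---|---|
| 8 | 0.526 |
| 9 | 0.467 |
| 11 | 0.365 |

At 9 km, from the table: ρ = 0.467 kg/m³.
Weight W = mg = 218000 × 9.81 = 2.1386×10^6 N; in level flight L = W.
q = ½ρv² = ½ × 0.467 × 220² = 11300 Pa.
CL = 2W/(ρv²S) = 2×2.1386×10^6/(0.467×220²×254) = 0.745.
CD = 0.0222 + 0.0494 × 0.745² = 0.04962.
L/D = CL/CD = 0.745 / 0.04962 = 15

L/D = 15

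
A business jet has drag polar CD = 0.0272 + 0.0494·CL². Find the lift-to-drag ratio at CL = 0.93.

L/D = 13.3

CD = 0.0272 + 0.0494 × 0.93² = 0.06993
L/D = CL/CD = 0.93 / 0.06993 = 13.3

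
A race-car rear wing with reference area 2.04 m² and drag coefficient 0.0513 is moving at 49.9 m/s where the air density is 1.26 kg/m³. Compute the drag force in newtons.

Dynamic pressure q = ½ρv² = ½ × 1.26 × 49.9² = 1569 Pa.
D = q·S·CD = 1569 × 2.04 × 0.0513 = 164 N

D = 164 N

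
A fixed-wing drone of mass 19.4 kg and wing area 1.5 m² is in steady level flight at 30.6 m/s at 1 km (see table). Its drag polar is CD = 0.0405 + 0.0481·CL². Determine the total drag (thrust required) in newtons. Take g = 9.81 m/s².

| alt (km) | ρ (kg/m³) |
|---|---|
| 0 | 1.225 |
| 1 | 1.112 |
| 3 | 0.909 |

At 1 km, from the table: ρ = 1.112 kg/m³.
In steady level flight, lift balances weight: W = mg = 19.4 × 9.81 = 190.31 N.
q = ½ρv² = ½ × 1.112 × 30.6² = 520.6 Pa.
Required CL = L/(qS) = 190.31/(520.6·1.5) = 0.2437.
CD = 0.0405 + 0.0481 × 0.2437² = 0.04336.
D = q·S·CD = 520.6 × 1.5 × 0.04336 = 33.86 N

D = 33.9 N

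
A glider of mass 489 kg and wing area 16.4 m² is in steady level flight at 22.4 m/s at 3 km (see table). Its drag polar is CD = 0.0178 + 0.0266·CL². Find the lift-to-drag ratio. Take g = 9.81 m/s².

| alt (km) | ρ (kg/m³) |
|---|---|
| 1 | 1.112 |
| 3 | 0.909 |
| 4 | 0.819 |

L/D = 20.8

At 3 km, from the table: ρ = 0.909 kg/m³.
In steady level flight, lift balances weight: W = mg = 489 × 9.81 = 4797.1 N.
Dynamic pressure q = 0.5 × 0.909 × 22.4² = 228 Pa.
Required CL = L/(qS) = 4797.1/(228·16.4) = 1.283.
CD = 0.0178 + 0.0266 × 1.283² = 0.06156.
L/D = CL/CD = 1.283 / 0.06156 = 20.8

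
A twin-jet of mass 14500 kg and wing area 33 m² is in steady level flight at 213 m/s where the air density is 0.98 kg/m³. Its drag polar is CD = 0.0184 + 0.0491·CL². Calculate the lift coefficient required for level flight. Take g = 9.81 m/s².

Weight W = mg = 14500 × 9.81 = 1.4224×10^5 N; in level flight L = W.
q = ½ρv² = ½ × 0.98 × 213² = 22230 Pa.
CL = W/(q·S) = 1.4224×10^5 / (22230 × 33) = 0.1939.

CL = 0.194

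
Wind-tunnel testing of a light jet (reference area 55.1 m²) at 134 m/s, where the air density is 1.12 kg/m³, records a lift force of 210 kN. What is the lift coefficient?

CL = 0.379

From L = ½ρv²S·CL, rearranging gives CL = 2L/(ρv²S).
CL = 2 × 2.1×10^5 / (1.12 × 134² × 55.1) = 0.379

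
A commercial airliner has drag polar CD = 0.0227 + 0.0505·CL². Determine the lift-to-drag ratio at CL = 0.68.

CD = 0.0227 + 0.0505 × 0.68² = 0.04605
L/D = CL/CD = 0.68 / 0.04605 = 14.8

L/D = 14.8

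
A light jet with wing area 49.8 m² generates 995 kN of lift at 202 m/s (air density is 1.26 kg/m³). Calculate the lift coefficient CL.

CL = 0.777

From L = ½ρv²S·CL, rearranging gives CL = 2L/(ρv²S).
CL = 2 × 9.95×10^5 / (1.26 × 202² × 49.8) = 0.777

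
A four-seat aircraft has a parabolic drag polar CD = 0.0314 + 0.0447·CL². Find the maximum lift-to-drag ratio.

(L/D)max = 13.3

For CD = CD0 + K·CL², (L/D)max occurs at CL* = √(CD0/K) and equals 1/(2√(K·CD0)).
(L/D)max = 1/(2√(0.0447 × 0.0314)) = 1/(2 × 0.03746) = 13.3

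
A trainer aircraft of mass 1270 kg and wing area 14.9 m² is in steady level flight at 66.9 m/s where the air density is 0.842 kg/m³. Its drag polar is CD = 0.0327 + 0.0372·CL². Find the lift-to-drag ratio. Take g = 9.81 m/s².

L/D = 11.1

In steady level flight, lift balances weight: W = mg = 1270 × 9.81 = 12459 N.
q = ½ρv² = ½ × 0.842 × 66.9² = 1884 Pa.
CL = 2W/(ρv²S) = 2×12459/(0.842×66.9²×14.9) = 0.4438.
CD = 0.0327 + 0.0372 × 0.4438² = 0.04003.
L/D = CL/CD = 0.4438 / 0.04003 = 11.1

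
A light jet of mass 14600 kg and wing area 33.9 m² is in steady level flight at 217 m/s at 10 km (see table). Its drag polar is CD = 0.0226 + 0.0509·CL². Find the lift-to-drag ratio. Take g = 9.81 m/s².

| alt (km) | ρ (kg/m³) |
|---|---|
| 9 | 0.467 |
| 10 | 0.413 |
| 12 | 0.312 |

L/D = 13.5

At 10 km, from the table: ρ = 0.413 kg/m³.
Level flight ⇒ L = W = m·g = 14600 × 9.81 = 1.4323×10^5 N.
q = ½ρv² = ½ × 0.413 × 217² = 9724 Pa.
Required CL = L/(qS) = 1.4323×10^5/(9724·33.9) = 0.4345.
CD = 0.0226 + 0.0509 × 0.4345² = 0.03221.
L/D = CL/CD = 0.4345 / 0.03221 = 13.5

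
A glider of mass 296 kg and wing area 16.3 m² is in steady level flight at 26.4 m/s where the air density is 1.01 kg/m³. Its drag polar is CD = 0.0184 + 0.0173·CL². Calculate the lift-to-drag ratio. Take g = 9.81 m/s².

L/D = 22.2

In steady level flight, lift balances weight: W = mg = 296 × 9.81 = 2903.8 N.
q = ½ρv² = ½ × 1.01 × 26.4² = 352 Pa.
CL = 2W/(ρv²S) = 2×2903.8/(1.01×26.4²×16.3) = 0.5061.
CD = 0.0184 + 0.0173 × 0.5061² = 0.02283.
L/D = CL/CD = 0.5061 / 0.02283 = 22.2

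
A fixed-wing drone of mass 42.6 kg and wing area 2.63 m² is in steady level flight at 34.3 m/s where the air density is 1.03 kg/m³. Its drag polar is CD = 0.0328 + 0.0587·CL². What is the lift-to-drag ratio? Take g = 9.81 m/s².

Weight W = mg = 42.6 × 9.81 = 417.91 N; in level flight L = W.
q = ½ρv² = ½ × 1.03 × 34.3² = 605.9 Pa.
Required CL = L/(qS) = 417.91/(605.9·2.63) = 0.2623.
CD = 0.0328 + 0.0587 × 0.2623² = 0.03684.
L/D = CL/CD = 0.2623 / 0.03684 = 7.12

L/D = 7.12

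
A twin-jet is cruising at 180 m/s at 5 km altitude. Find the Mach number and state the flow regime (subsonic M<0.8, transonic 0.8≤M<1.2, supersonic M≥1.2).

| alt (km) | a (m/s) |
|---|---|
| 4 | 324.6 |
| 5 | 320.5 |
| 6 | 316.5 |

M = 0.562 (subsonic)

At 5 km, from the table: a = 320.5 m/s.
M = v/a = 180 / 320.5 = 0.562
M = 0.562 → subsonic.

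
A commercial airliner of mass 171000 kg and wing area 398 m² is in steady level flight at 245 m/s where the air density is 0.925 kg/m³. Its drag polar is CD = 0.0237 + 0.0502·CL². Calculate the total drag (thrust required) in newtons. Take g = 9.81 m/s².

D = 2.75×10^5 N

Weight W = mg = 171000 × 9.81 = 1.6775×10^6 N; in level flight L = W.
Dynamic pressure q = 0.5 × 0.925 × 245² = 27760 Pa.
CL = W/(q·S) = 1.6775×10^6 / (27760 × 398) = 0.1518.
CD = 0.0237 + 0.0502 × 0.1518² = 0.02486.
D = q·S·CD = 27760 × 398 × 0.02486 = 2.746×10^5 N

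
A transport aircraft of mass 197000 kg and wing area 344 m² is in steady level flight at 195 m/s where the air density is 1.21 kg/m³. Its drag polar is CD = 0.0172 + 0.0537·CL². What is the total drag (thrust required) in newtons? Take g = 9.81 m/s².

In steady level flight, lift balances weight: W = mg = 197000 × 9.81 = 1.9326×10^6 N.
Dynamic pressure q = 0.5 × 1.21 × 195² = 23010 Pa.
Required CL = L/(qS) = 1.9326×10^6/(23010·344) = 0.2442.
CD = 0.0172 + 0.0537 × 0.2442² = 0.0204.
D = q·S·CD = 23010 × 344 × 0.0204 = 1.615×10^5 N

D = 1.61×10^5 N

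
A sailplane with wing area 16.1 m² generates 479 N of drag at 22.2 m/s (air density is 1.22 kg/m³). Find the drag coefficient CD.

CD = 0.099

From D = ½ρv²S·CD, rearranging gives CD = 2D/(ρv²S).
CD = 2 × 479 / (1.22 × 22.2² × 16.1) = 0.099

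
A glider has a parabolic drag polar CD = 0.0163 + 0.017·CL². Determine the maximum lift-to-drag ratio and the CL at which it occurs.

For CD = CD0 + K·CL², (L/D)max occurs at CL* = √(CD0/K) and equals 1/(2√(K·CD0)).
(L/D)max = 1/(2√(0.017 × 0.0163)) = 1/(2 × 0.01665) = 30
CL* = √(0.0163/0.017) = 0.979

(L/D)max = 30, at CL = 0.979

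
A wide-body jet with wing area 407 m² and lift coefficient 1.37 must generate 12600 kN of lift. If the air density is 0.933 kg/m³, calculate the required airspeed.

v = 220 m/s

L = ½ρv²S·CL ⇒ v = √(2L/(ρ·S·CL))
v = √(2 × 1.26×10^7 / (0.933 × 407 × 1.37)) = √48440 = 220 m/s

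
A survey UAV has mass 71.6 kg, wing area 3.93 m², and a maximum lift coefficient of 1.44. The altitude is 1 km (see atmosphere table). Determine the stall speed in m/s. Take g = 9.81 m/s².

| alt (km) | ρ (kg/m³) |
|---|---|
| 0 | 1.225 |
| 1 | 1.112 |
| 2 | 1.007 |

V_stall = 14.9 m/s

At 1 km, from the table: ρ = 1.112 kg/m³.
Stall occurs when L = W at CL,max. W = mg = 71.6 × 9.81 = 702.4 N.
From L = ½ρV²S·CL,max = W: V_stall = √(2W/(ρSCL,max)) = √(2·702.4/(1.112·3.93·1.44))
V_stall = √223.2 = 14.9 m/s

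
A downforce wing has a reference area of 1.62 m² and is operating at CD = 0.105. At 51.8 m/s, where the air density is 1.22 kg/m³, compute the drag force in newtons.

D = 278 N

D = ½ρv²S·CD = ½ × 1.22 × 51.8² × 1.62 × 0.105 = 278 N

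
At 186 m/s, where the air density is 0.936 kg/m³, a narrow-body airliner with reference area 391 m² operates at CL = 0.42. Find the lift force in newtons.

L = 2.66×10^6 N

L = ½ρv²S·CL = ½ × 0.936 × 186² × 391 × 0.42 = 2.66×10^6 N ≈ 2660 kN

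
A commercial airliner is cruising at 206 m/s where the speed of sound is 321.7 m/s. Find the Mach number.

M = 0.64

M = v/a = 206 / 321.7 = 0.64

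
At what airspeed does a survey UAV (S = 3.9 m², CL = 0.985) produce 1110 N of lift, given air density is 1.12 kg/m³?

L = ½ρv²S·CL ⇒ v = √(2L/(ρ·S·CL))
v = √(2 × 1110 / (1.12 × 3.9 × 0.985)) = √516 = 22.7 m/s

v = 22.7 m/s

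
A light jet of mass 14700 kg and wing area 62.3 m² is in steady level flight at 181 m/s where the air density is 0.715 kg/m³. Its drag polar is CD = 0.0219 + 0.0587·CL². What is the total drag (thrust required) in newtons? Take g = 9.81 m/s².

D = 17700 N

Weight W = mg = 14700 × 9.81 = 1.4421×10^5 N; in level flight L = W.
Dynamic pressure q = 0.5 × 0.715 × 181² = 11710 Pa.
CL = 2W/(ρv²S) = 2×1.4421×10^5/(0.715×181²×62.3) = 0.1976.
CD = 0.0219 + 0.0587 × 0.1976² = 0.02419.
D = q·S·CD = 11710 × 62.3 × 0.02419 = 17650 N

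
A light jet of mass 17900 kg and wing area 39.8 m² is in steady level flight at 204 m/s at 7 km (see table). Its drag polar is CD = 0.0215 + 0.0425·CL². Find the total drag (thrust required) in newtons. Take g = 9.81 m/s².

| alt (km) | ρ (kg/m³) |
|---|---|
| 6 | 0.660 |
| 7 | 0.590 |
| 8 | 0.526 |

At 7 km, from the table: ρ = 0.590 kg/m³.
Level flight ⇒ L = W = m·g = 17900 × 9.81 = 1.756×10^5 N.
Dynamic pressure q = 0.5 × 0.59 × 204² = 12280 Pa.
CL = 2W/(ρv²S) = 2×1.756×10^5/(0.59×204²×39.8) = 0.3594.
CD = 0.0215 + 0.0425 × 0.3594² = 0.02699.
D = q·S·CD = 12280 × 39.8 × 0.02699 = 13190 N

D = 13200 N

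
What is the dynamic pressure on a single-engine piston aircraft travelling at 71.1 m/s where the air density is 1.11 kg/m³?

q = ½ρv² = ½ × 1.11 × 71.1² = 2810 Pa

q = 2810 Pa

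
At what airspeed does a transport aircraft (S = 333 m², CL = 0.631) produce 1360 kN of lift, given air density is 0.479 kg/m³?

v = 164 m/s

L = ½ρv²S·CL ⇒ v = √(2L/(ρ·S·CL))
v = √(2 × 1.36×10^6 / (0.479 × 333 × 0.631)) = √27020 = 164 m/s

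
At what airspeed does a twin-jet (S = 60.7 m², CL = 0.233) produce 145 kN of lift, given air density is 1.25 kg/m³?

v = 128 m/s

L = ½ρv²S·CL ⇒ v = √(2L/(ρ·S·CL))
v = √(2 × 1.45×10^5 / (1.25 × 60.7 × 0.233)) = √16400 = 128 m/s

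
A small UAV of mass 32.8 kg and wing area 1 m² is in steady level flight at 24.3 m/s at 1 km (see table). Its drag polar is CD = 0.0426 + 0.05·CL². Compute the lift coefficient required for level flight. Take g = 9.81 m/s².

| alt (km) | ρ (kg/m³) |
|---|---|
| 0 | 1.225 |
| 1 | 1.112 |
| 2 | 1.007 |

CL = 0.98

At 1 km, from the table: ρ = 1.112 kg/m³.
Weight W = mg = 32.8 × 9.81 = 321.77 N; in level flight L = W.
Dynamic pressure q = 0.5 × 1.112 × 24.3² = 328.3 Pa.
CL = W/(q·S) = 321.77 / (328.3 × 1) = 0.9801.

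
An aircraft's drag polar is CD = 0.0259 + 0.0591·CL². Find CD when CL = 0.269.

CD = 0.0259 + 0.0591 × 0.269² = 0.0259 + 0.004277 = 0.0302

CD = 0.0302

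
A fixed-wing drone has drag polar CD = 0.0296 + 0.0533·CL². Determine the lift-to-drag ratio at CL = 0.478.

CD = 0.0296 + 0.0533 × 0.478² = 0.04178
L/D = CL/CD = 0.478 / 0.04178 = 11.4

L/D = 11.4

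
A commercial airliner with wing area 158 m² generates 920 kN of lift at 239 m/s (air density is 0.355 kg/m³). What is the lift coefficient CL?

CL = 0.574

From L = ½ρv²S·CL, rearranging gives CL = 2L/(ρv²S).
CL = 2 × 9.2×10^5 / (0.355 × 239² × 158) = 0.574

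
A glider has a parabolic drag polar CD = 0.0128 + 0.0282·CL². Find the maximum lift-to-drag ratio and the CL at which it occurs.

(L/D)max = 26.3, at CL = 0.674

For CD = CD0 + K·CL², (L/D)max occurs at CL* = √(CD0/K) and equals 1/(2√(K·CD0)).
(L/D)max = 1/(2√(0.0282 × 0.0128)) = 1/(2 × 0.019) = 26.3
CL* = √(0.0128/0.0282) = 0.674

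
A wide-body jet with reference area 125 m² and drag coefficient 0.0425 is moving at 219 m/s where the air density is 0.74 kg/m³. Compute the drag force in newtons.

D = 94300 N

Dynamic pressure q = ½ρv² = ½ × 0.74 × 219² = 17750 Pa.
D = q·S·CD = 17750 × 125 × 0.0425 = 94300 N ≈ 94.3 kN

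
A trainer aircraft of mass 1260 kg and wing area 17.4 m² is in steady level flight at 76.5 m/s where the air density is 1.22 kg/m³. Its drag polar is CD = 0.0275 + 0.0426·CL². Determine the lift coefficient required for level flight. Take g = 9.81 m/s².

CL = 0.199

In steady level flight, lift balances weight: W = mg = 1260 × 9.81 = 12361 N.
Dynamic pressure q = 0.5 × 1.22 × 76.5² = 3570 Pa.
CL = W/(q·S) = 12361 / (3570 × 17.4) = 0.199.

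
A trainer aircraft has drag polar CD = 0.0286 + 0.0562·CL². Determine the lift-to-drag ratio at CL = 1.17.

CD = 0.0286 + 0.0562 × 1.17² = 0.1055
L/D = CL/CD = 1.17 / 0.1055 = 11.1

L/D = 11.1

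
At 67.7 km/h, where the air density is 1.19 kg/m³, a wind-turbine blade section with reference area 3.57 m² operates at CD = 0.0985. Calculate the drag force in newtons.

Convert speed: v = 67.7 km/h ÷ 3.6 = 18.81 m/s.
Dynamic pressure q = ½ρv² = ½ × 1.19 × 18.81² = 210.4 Pa.
D = q·S·CD = 210.4 × 3.57 × 0.0985 = 74 N

D = 74 N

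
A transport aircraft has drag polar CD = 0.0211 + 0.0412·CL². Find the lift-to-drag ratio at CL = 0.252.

CD = 0.0211 + 0.0412 × 0.252² = 0.02372
L/D = CL/CD = 0.252 / 0.02372 = 10.6

L/D = 10.6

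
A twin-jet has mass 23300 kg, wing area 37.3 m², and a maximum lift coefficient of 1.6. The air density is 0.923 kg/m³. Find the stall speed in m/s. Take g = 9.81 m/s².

V_stall = 91.1 m/s

Stall occurs when L = W at CL,max. W = mg = 23300 × 9.81 = 2.286×10^5 N.
From L = ½ρV²S·CL,max = W: V_stall = √(2W/(ρSCL,max)) = √(2·2.286×10^5/(0.923·37.3·1.6))
V_stall = √8299 = 91.1 m/s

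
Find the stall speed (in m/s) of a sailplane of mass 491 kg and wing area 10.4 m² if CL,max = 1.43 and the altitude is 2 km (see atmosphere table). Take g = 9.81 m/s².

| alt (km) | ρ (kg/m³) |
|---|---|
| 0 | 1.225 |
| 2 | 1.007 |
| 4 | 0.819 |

V_stall = 25.4 m/s

At 2 km, from the table: ρ = 1.007 kg/m³.
Weight W = mg = 491 × 9.81 = 4817 N.
V_stall = √(2W/(ρ·S·CL,max)) = √(2 × 4817 / (1.007 × 10.4 × 1.43))
V_stall = √643.3 = 25.4 m/s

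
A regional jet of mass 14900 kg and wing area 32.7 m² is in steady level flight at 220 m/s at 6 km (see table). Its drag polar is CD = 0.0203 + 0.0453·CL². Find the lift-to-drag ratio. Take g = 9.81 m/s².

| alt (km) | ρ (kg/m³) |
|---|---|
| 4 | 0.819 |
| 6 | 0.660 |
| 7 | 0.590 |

At 6 km, from the table: ρ = 0.660 kg/m³.
Weight W = mg = 14900 × 9.81 = 1.4617×10^5 N; in level flight L = W.
Dynamic pressure q = 0.5 × 0.66 × 220² = 15970 Pa.
CL = 2W/(ρv²S) = 2×1.4617×10^5/(0.66×220²×32.7) = 0.2799.
CD = 0.0203 + 0.0453 × 0.2799² = 0.02385.
L/D = CL/CD = 0.2799 / 0.02385 = 11.7

L/D = 11.7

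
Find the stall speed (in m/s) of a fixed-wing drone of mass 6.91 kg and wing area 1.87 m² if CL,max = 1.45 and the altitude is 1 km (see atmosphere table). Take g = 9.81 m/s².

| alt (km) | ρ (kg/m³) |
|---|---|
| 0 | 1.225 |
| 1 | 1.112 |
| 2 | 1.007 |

At 1 km, from the table: ρ = 1.112 kg/m³.
Stall occurs when L = W at CL,max. W = mg = 6.91 × 9.81 = 67.79 N.
From L = ½ρV²S·CL,max = W: V_stall = √(2W/(ρSCL,max)) = √(2·67.79/(1.112·1.87·1.45))
V_stall = √44.96 = 6.71 m/s

V_stall = 6.71 m/s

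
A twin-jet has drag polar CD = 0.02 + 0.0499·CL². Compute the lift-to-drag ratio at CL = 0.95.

L/D = 14.6

CD = 0.02 + 0.0499 × 0.95² = 0.06503
L/D = CL/CD = 0.95 / 0.06503 = 14.6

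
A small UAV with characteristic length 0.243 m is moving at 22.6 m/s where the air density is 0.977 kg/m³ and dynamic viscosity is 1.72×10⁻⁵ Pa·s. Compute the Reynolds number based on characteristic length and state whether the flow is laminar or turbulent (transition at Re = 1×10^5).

Re = 3.12×10^5 (turbulent)

Re = ρ·v·c/μ = 0.977 × 22.6 × 0.243 / (1.72×10⁻⁵) = 3.12×10^5
Since 3.12×10^5 > 1×10^5, the flow is turbulent.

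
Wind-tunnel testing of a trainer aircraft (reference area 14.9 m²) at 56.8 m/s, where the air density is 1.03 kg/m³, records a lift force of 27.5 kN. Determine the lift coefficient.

CL = 1.11

From L = ½ρv²S·CL, rearranging gives CL = 2L/(ρv²S).
CL = 2 × 27500 / (1.03 × 56.8² × 14.9) = 1.11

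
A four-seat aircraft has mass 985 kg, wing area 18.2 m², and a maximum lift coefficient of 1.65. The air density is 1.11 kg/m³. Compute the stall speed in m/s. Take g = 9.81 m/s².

V_stall = 24.1 m/s

Stall occurs when L = W at CL,max. W = mg = 985 × 9.81 = 9663 N.
From L = ½ρV²S·CL,max = W: V_stall = √(2W/(ρSCL,max)) = √(2·9663/(1.11·18.2·1.65))
V_stall = √579.8 = 24.1 m/s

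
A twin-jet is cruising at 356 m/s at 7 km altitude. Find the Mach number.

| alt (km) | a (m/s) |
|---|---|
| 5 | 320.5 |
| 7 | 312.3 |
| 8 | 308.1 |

At 7 km, from the table: a = 312.3 m/s.
M = v/a = 356 / 312.3 = 1.14

M = 1.14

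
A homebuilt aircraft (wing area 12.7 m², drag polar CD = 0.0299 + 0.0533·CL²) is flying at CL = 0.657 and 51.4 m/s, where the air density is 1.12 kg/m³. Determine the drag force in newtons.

D = 994 N

CD = 0.0299 + 0.0533 × 0.657² = 0.05291
D = ½ρv²S·CD = ½ × 1.12 × 51.4² × 12.7 × 0.05291 = 994 N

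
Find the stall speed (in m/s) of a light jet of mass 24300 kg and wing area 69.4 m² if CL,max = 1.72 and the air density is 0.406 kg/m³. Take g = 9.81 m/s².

V_stall = 99.2 m/s

Stall occurs when L = W at CL,max. W = mg = 24300 × 9.81 = 2.384×10^5 N.
From L = ½ρV²S·CL,max = W: V_stall = √(2W/(ρSCL,max)) = √(2·2.384×10^5/(0.406·69.4·1.72))
V_stall = √9838 = 99.2 m/s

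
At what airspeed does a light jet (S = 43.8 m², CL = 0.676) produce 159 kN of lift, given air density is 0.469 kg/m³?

L = ½ρv²S·CL ⇒ v = √(2L/(ρ·S·CL))
v = √(2 × 1.59×10^5 / (0.469 × 43.8 × 0.676)) = √22900 = 151 m/s

v = 151 m/s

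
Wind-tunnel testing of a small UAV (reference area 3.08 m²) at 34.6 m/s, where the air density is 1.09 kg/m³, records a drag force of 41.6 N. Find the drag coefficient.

From D = ½ρv²S·CD, rearranging gives CD = 2D/(ρv²S).
CD = 2 × 41.6 / (1.09 × 34.6² × 3.08) = 0.0207

CD = 0.0207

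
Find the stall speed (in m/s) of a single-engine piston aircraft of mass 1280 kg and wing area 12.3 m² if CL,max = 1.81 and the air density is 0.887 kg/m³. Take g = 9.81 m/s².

V_stall = 35.7 m/s

At stall, lift equals weight: L = W = m·g = 1280 × 9.81 = 12560 N.
V_stall = √(2W/(ρ·S·CL,max)) = √(2 × 12560 / (0.887 × 12.3 × 1.81))
V_stall = √1272 = 35.7 m/s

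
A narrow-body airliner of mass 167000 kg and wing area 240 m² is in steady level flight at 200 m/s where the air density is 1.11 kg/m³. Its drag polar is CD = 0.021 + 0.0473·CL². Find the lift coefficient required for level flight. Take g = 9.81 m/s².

In steady level flight, lift balances weight: W = mg = 167000 × 9.81 = 1.6383×10^6 N.
q = ½ρv² = ½ × 1.11 × 200² = 22200 Pa.
CL = W/(q·S) = 1.6383×10^6 / (22200 × 240) = 0.3075.

CL = 0.307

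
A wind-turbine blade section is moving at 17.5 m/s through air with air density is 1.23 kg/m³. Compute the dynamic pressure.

q = 188 Pa

q = ½ρv² = ½ × 1.23 × 17.5² = 188 Pa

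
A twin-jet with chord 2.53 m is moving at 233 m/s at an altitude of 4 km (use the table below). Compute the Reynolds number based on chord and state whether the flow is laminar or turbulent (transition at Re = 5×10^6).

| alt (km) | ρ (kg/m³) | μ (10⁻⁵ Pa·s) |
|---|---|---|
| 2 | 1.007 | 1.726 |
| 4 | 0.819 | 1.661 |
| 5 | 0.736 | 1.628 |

At 4 km, from the table: ρ = 0.819 kg/m³, μ = 1.661×10⁻⁵ Pa·s.
Re = ρ·v·c/μ = 0.819 × 233 × 2.53 / (1.661×10⁻⁵) = 2.91×10^7
Since 2.91×10^7 > 5×10^6, the flow is turbulent.

Re = 2.91×10^7 (turbulent)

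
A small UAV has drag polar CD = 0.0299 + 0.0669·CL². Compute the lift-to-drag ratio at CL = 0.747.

L/D = 11.1

CD = 0.0299 + 0.0669 × 0.747² = 0.06723
L/D = CL/CD = 0.747 / 0.06723 = 11.1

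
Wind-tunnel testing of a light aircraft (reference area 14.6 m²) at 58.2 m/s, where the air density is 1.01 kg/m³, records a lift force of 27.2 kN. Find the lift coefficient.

CL = 1.09

From L = ½ρv²S·CL, rearranging gives CL = 2L/(ρv²S).
CL = 2 × 27200 / (1.01 × 58.2² × 14.6) = 1.09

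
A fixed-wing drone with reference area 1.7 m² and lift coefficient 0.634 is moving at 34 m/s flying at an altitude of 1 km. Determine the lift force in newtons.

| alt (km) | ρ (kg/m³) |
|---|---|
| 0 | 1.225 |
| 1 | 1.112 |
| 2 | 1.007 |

At 1 km, from the table: ρ = 1.112 kg/m³.
L = ½ρv²S·CL = ½ × 1.112 × 34² × 1.7 × 0.634 = 693 N

L = 693 N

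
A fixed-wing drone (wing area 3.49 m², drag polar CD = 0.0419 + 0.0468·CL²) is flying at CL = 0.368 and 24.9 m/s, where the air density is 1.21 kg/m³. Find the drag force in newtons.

CD = 0.0419 + 0.0468 × 0.368² = 0.04824
D = ½ρv²S·CD = ½ × 1.21 × 24.9² × 3.49 × 0.04824 = 63.1 N

D = 63.1 N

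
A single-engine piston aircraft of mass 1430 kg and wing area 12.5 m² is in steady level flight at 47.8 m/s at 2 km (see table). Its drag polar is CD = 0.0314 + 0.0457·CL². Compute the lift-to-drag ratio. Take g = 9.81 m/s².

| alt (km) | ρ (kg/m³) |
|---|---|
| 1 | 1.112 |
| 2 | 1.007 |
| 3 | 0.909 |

At 2 km, from the table: ρ = 1.007 kg/m³.
Weight W = mg = 1430 × 9.81 = 14028 N; in level flight L = W.
q = ½ρv² = ½ × 1.007 × 47.8² = 1150 Pa.
CL = W/(q·S) = 14028 / (1150 × 12.5) = 0.9755.
CD = 0.0314 + 0.0457 × 0.9755² = 0.07489.
L/D = CL/CD = 0.9755 / 0.07489 = 13

L/D = 13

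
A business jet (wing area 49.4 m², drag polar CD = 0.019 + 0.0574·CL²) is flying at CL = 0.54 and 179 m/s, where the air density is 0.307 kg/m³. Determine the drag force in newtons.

D = 8680 N

CD = 0.019 + 0.0574 × 0.54² = 0.03574
D = ½ρv²S·CD = ½ × 0.307 × 179² × 49.4 × 0.03574 = 8680 N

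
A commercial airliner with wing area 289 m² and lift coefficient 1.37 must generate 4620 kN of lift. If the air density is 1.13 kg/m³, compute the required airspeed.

L = ½ρv²S·CL ⇒ v = √(2L/(ρ·S·CL))
v = √(2 × 4.62×10^6 / (1.13 × 289 × 1.37)) = √20650 = 144 m/s

v = 144 m/s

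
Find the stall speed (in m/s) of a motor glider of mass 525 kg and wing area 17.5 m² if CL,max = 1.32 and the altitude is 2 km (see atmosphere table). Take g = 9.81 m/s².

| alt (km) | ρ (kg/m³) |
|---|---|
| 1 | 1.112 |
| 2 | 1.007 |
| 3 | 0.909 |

V_stall = 21 m/s

At 2 km, from the table: ρ = 1.007 kg/m³.
Weight W = mg = 525 × 9.81 = 5150 N.
V_stall = √(2W/(ρ·S·CL,max)) = √(2 × 5150 / (1.007 × 17.5 × 1.32))
V_stall = √442.8 = 21 m/s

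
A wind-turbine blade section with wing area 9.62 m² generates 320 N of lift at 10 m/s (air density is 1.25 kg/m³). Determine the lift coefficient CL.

From L = ½ρv²S·CL, rearranging gives CL = 2L/(ρv²S).
CL = 2 × 320 / (1.25 × 10² × 9.62) = 0.532

CL = 0.532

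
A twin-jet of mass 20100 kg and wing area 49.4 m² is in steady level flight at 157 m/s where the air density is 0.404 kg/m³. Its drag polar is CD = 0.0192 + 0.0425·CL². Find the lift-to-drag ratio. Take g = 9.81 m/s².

L/D = 17.2

In steady level flight, lift balances weight: W = mg = 20100 × 9.81 = 1.9718×10^5 N.
q = ½ρv² = ½ × 0.404 × 157² = 4979 Pa.
CL = W/(q·S) = 1.9718×10^5 / (4979 × 49.4) = 0.8017.
CD = 0.0192 + 0.0425 × 0.8017² = 0.04651.
L/D = CL/CD = 0.8017 / 0.04651 = 17.2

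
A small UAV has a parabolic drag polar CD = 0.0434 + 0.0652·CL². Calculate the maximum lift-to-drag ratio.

For CD = CD0 + K·CL², (L/D)max occurs at CL* = √(CD0/K) and equals 1/(2√(K·CD0)).
(L/D)max = 1/(2√(0.0652 × 0.0434)) = 1/(2 × 0.05319) = 9.4

(L/D)max = 9.4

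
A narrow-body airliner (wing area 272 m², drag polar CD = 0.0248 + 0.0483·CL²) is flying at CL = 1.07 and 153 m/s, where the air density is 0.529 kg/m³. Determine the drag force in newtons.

D = 1.35×10^5 N

CD = 0.0248 + 0.0483 × 1.07² = 0.0801
D = ½ρv²S·CD = ½ × 0.529 × 153² × 272 × 0.0801 = 1.35×10^5 N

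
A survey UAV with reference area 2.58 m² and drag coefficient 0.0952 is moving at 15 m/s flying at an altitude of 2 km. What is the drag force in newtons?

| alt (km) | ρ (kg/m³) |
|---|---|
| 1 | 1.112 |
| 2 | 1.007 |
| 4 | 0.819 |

D = 27.8 N

At 2 km, from the table: ρ = 1.007 kg/m³.
Dynamic pressure q = ½ρv² = ½ × 1.007 × 15² = 113.3 Pa.
D = q·S·CD = 113.3 × 2.58 × 0.0952 = 27.8 N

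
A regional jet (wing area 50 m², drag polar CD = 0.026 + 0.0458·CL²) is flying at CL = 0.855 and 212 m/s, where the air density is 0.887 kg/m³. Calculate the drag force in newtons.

CD = 0.026 + 0.0458 × 0.855² = 0.05948
D = ½ρv²S·CD = ½ × 0.887 × 212² × 50 × 0.05948 = 59300 N

D = 59300 N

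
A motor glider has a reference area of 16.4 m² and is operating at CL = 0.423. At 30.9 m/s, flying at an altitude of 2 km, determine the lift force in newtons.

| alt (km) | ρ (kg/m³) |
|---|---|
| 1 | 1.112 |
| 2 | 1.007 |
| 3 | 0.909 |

At 2 km, from the table: ρ = 1.007 kg/m³.
L = ½ρv²S·CL = ½ × 1.007 × 30.9² × 16.4 × 0.423 = 3340 N

L = 3340 N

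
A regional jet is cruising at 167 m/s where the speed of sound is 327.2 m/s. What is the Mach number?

M = v/a = 167 / 327.2 = 0.51

M = 0.51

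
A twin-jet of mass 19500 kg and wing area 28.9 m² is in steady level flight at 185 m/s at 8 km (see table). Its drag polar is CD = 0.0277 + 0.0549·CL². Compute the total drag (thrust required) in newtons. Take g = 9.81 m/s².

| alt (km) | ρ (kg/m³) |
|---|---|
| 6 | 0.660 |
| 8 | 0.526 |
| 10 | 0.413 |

At 8 km, from the table: ρ = 0.526 kg/m³.
In steady level flight, lift balances weight: W = mg = 19500 × 9.81 = 1.913×10^5 N.
q = ½ρv² = ½ × 0.526 × 185² = 9001 Pa.
CL = 2W/(ρv²S) = 2×1.913×10^5/(0.526×185²×28.9) = 0.7354.
CD = 0.0277 + 0.0549 × 0.7354² = 0.05739.
D = q·S·CD = 9001 × 28.9 × 0.05739 = 14930 N

D = 14900 N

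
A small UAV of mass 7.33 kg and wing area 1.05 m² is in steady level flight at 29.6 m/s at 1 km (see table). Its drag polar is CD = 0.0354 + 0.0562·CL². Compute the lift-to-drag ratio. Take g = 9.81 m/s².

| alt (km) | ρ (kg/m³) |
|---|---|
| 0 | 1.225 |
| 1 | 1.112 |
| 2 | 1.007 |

L/D = 3.85

At 1 km, from the table: ρ = 1.112 kg/m³.
Level flight ⇒ L = W = m·g = 7.33 × 9.81 = 71.907 N.
q = ½ρv² = ½ × 1.112 × 29.6² = 487.1 Pa.
CL = 2W/(ρv²S) = 2×71.907/(1.112×29.6²×1.05) = 0.1406.
CD = 0.0354 + 0.0562 × 0.1406² = 0.03651.
L/D = CL/CD = 0.1406 / 0.03651 = 3.85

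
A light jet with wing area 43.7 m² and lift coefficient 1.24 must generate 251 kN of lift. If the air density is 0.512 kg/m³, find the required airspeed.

v = 135 m/s

L = ½ρv²S·CL ⇒ v = √(2L/(ρ·S·CL))
v = √(2 × 2.51×10^5 / (0.512 × 43.7 × 1.24)) = √18090 = 135 m/s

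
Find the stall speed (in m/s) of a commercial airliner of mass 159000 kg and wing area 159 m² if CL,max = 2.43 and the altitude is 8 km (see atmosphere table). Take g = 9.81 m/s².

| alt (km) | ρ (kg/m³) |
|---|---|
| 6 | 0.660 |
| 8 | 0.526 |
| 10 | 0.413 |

V_stall = 124 m/s

At 8 km, from the table: ρ = 0.526 kg/m³.
Weight W = mg = 159000 × 9.81 = 1.56×10^6 N.
From L = ½ρV²S·CL,max = W: V_stall = √(2W/(ρSCL,max)) = √(2·1.56×10^6/(0.526·159·2.43))
V_stall = √15350 = 124 m/s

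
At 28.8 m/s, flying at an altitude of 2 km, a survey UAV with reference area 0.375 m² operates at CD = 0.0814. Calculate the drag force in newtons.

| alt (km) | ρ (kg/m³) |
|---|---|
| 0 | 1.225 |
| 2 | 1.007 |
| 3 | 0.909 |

D = 12.7 N

At 2 km, from the table: ρ = 1.007 kg/m³.
Dynamic pressure q = ½ρv² = ½ × 1.007 × 28.8² = 417.6 Pa.
D = q·S·CD = 417.6 × 0.375 × 0.0814 = 12.7 N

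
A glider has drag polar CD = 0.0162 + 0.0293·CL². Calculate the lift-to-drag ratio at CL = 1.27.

CD = 0.0162 + 0.0293 × 1.27² = 0.06346
L/D = CL/CD = 1.27 / 0.06346 = 20

L/D = 20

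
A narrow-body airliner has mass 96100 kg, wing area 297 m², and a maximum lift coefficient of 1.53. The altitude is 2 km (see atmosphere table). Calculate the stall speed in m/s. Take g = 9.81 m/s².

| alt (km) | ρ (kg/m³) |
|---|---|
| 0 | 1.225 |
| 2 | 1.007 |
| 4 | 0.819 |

V_stall = 64.2 m/s

At 2 km, from the table: ρ = 1.007 kg/m³.
Weight W = mg = 96100 × 9.81 = 9.427×10^5 N.
V_stall = √(2W/(ρ·S·CL,max)) = √(2 × 9.427×10^5 / (1.007 × 297 × 1.53))
V_stall = √4120 = 64.2 m/s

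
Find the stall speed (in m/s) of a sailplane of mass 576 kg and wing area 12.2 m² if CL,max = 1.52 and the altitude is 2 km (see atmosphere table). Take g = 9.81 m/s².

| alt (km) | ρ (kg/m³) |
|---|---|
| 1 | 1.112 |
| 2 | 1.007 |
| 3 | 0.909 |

At 2 km, from the table: ρ = 1.007 kg/m³.
At stall, lift equals weight: L = W = m·g = 576 × 9.81 = 5651 N.
V_stall = √(2W/(ρ·S·CL,max)) = √(2 × 5651 / (1.007 × 12.2 × 1.52))
V_stall = √605.2 = 24.6 m/s

V_stall = 24.6 m/s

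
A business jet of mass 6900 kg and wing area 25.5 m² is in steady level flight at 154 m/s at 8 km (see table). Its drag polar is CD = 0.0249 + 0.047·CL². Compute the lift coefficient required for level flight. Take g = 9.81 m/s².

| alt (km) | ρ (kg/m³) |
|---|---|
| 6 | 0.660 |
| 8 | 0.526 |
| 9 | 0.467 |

CL = 0.426

At 8 km, from the table: ρ = 0.526 kg/m³.
Level flight ⇒ L = W = m·g = 6900 × 9.81 = 67689 N.
q = ½ρv² = ½ × 0.526 × 154² = 6237 Pa.
CL = 2W/(ρv²S) = 2×67689/(0.526×154²×25.5) = 0.4256.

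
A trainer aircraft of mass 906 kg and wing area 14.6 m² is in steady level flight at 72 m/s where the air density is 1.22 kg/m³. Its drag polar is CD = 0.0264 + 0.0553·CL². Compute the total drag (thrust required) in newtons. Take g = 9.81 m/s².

D = 1310 N

Weight W = mg = 906 × 9.81 = 8887.9 N; in level flight L = W.
Dynamic pressure q = 0.5 × 1.22 × 72² = 3162 Pa.
CL = 2W/(ρv²S) = 2×8887.9/(1.22×72²×14.6) = 0.1925.
CD = 0.0264 + 0.0553 × 0.1925² = 0.02845.
D = q·S·CD = 3162 × 14.6 × 0.02845 = 1313 N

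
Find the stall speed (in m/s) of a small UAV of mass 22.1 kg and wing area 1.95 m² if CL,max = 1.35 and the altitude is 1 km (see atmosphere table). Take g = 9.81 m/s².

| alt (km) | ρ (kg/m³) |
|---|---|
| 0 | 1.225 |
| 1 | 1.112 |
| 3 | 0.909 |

V_stall = 12.2 m/s

At 1 km, from the table: ρ = 1.112 kg/m³.
Weight W = mg = 22.1 × 9.81 = 216.8 N.
From L = ½ρV²S·CL,max = W: V_stall = √(2W/(ρSCL,max)) = √(2·216.8/(1.112·1.95·1.35))
V_stall = √148.1 = 12.2 m/s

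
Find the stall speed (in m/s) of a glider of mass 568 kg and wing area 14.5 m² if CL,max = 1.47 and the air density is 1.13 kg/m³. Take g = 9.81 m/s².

V_stall = 21.5 m/s

Weight W = mg = 568 × 9.81 = 5572 N.
V_stall = √(2W/(ρ·S·CL,max)) = √(2 × 5572 / (1.13 × 14.5 × 1.47))
V_stall = √462.7 = 21.5 m/s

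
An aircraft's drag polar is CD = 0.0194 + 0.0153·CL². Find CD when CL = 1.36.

CD = 0.0477

CD = 0.0194 + 0.0153 × 1.36² = 0.0194 + 0.0283 = 0.0477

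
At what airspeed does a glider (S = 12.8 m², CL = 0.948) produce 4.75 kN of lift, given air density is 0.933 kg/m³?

L = ½ρv²S·CL ⇒ v = √(2L/(ρ·S·CL))
v = √(2 × 4750 / (0.933 × 12.8 × 0.948)) = √839.1 = 29 m/s

v = 29 m/s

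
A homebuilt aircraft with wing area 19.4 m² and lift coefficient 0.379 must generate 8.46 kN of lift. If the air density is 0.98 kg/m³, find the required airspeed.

v = 48.5 m/s

L = ½ρv²S·CL ⇒ v = √(2L/(ρ·S·CL))
v = √(2 × 8460 / (0.98 × 19.4 × 0.379)) = √2348 = 48.5 m/s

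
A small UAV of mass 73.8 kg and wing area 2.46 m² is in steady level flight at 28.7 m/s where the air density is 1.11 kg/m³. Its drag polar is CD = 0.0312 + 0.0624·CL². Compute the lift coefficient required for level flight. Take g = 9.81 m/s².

Weight W = mg = 73.8 × 9.81 = 723.98 N; in level flight L = W.
Dynamic pressure q = 0.5 × 1.11 × 28.7² = 457.1 Pa.
CL = W/(q·S) = 723.98 / (457.1 × 2.46) = 0.6438.

CL = 0.644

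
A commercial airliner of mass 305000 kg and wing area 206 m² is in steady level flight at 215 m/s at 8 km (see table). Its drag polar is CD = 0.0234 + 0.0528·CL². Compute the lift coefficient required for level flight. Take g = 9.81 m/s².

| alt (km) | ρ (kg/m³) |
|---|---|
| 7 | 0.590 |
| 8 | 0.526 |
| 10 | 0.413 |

At 8 km, from the table: ρ = 0.526 kg/m³.
Level flight ⇒ L = W = m·g = 305000 × 9.81 = 2.992×10^6 N.
Dynamic pressure q = 0.5 × 0.526 × 215² = 12160 Pa.
Required CL = L/(qS) = 2.992×10^6/(12160·206) = 1.195.

CL = 1.19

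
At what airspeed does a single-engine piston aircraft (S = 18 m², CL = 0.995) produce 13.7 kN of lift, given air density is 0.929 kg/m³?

v = 40.6 m/s

L = ½ρv²S·CL ⇒ v = √(2L/(ρ·S·CL))
v = √(2 × 13700 / (0.929 × 18 × 0.995)) = √1647 = 40.6 m/s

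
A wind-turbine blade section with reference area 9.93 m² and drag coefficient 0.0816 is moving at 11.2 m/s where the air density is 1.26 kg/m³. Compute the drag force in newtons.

Dynamic pressure q = ½ρv² = ½ × 1.26 × 11.2² = 79.03 Pa.
D = q·S·CD = 79.03 × 9.93 × 0.0816 = 64 N

D = 64 N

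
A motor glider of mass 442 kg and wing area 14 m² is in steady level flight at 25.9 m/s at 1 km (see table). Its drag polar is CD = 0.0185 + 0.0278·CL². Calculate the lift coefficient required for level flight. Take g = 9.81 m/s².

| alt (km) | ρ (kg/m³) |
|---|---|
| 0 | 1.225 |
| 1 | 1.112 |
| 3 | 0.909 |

At 1 km, from the table: ρ = 1.112 kg/m³.
Weight W = mg = 442 × 9.81 = 4336 N; in level flight L = W.
Dynamic pressure q = 0.5 × 1.112 × 25.9² = 373 Pa.
CL = 2W/(ρv²S) = 2×4336/(1.112×25.9²×14) = 0.8304.

CL = 0.83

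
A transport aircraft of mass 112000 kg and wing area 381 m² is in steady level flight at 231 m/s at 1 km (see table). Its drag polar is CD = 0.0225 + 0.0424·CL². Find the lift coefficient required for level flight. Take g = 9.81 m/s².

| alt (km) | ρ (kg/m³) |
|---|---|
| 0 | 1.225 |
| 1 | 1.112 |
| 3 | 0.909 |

CL = 0.0972

At 1 km, from the table: ρ = 1.112 kg/m³.
Weight W = mg = 112000 × 9.81 = 1.0987×10^6 N; in level flight L = W.
q = ½ρv² = ½ × 1.112 × 231² = 29670 Pa.
Required CL = L/(qS) = 1.0987×10^6/(29670·381) = 0.0972.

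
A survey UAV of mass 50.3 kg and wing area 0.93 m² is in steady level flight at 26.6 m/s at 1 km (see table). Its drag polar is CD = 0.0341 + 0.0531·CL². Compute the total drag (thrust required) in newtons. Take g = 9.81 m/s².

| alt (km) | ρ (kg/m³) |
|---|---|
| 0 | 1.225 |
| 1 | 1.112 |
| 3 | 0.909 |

D = 47.8 N

At 1 km, from the table: ρ = 1.112 kg/m³.
In steady level flight, lift balances weight: W = mg = 50.3 × 9.81 = 493.44 N.
Dynamic pressure q = 0.5 × 1.112 × 26.6² = 393.4 Pa.
CL = W/(q·S) = 493.44 / (393.4 × 0.93) = 1.349.
CD = 0.0341 + 0.0531 × 1.349² = 0.1307.
D = q·S·CD = 393.4 × 0.93 × 0.1307 = 47.81 N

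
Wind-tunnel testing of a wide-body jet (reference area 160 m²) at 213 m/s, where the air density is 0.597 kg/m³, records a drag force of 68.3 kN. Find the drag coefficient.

CD = 0.0315

From D = ½ρv²S·CD, rearranging gives CD = 2D/(ρv²S).
CD = 2 × 68300 / (0.597 × 213² × 160) = 0.0315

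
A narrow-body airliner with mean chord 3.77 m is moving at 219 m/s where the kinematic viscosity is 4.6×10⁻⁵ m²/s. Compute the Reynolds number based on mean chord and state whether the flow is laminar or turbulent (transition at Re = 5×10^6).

Re = v·c/ν = 219 × 3.77 / (4.6×10⁻⁵) = 1.79×10^7
Since 1.79×10^7 > 5×10^6, the flow is turbulent.

Re = 1.79×10^7 (turbulent)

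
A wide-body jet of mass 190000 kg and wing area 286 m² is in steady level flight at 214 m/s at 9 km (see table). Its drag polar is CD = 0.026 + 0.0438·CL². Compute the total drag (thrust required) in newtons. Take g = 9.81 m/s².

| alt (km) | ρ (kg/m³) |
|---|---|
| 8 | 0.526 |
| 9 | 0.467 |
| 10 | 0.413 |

D = 1.29×10^5 N

At 9 km, from the table: ρ = 0.467 kg/m³.
Weight W = mg = 190000 × 9.81 = 1.8639×10^6 N; in level flight L = W.
Dynamic pressure q = 0.5 × 0.467 × 214² = 10690 Pa.
CL = W/(q·S) = 1.8639×10^6 / (10690 × 286) = 0.6095.
CD = 0.026 + 0.0438 × 0.6095² = 0.04227.
D = q·S·CD = 10690 × 286 × 0.04227 = 1.293×10^5 N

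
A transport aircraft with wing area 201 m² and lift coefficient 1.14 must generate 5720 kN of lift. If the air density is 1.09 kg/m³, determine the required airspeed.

L = ½ρv²S·CL ⇒ v = √(2L/(ρ·S·CL))
v = √(2 × 5.72×10^6 / (1.09 × 201 × 1.14)) = √45800 = 214 m/s

v = 214 m/s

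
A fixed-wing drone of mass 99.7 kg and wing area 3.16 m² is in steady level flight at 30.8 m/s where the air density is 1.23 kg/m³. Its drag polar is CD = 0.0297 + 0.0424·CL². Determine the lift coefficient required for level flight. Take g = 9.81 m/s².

Level flight ⇒ L = W = m·g = 99.7 × 9.81 = 978.06 N.
Dynamic pressure q = 0.5 × 1.23 × 30.8² = 583.4 Pa.
Required CL = L/(qS) = 978.06/(583.4·3.16) = 0.5305.

CL = 0.531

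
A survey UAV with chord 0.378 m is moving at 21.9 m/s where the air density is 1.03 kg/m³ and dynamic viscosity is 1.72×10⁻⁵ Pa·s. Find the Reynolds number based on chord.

Re = ρ·v·c/μ = 1.03 × 21.9 × 0.378 / (1.72×10⁻⁵) = 4.96×10^5

Re = 4.96×10^5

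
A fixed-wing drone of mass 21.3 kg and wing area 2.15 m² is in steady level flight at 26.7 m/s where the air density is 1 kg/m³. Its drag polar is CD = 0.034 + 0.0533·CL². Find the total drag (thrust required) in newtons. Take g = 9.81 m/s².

Level flight ⇒ L = W = m·g = 21.3 × 9.81 = 208.95 N.
q = ½ρv² = ½ × 1 × 26.7² = 356.4 Pa.
CL = 2W/(ρv²S) = 2×208.95/(1×26.7²×2.15) = 0.2727.
CD = 0.034 + 0.0533 × 0.2727² = 0.03796.
D = q·S·CD = 356.4 × 2.15 × 0.03796 = 29.09 N

D = 29.1 N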